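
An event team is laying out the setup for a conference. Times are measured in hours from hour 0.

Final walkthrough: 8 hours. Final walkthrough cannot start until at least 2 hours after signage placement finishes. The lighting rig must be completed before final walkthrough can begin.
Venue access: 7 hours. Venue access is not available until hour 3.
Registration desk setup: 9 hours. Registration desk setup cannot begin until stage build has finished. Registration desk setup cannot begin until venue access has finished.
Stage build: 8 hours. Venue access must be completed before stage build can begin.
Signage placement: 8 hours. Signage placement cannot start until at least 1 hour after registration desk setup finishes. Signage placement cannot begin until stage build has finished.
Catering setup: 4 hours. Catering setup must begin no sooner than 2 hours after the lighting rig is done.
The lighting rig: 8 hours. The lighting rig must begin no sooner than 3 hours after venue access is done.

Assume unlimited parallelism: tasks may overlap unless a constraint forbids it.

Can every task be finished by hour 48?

Venue access cannot begin until its own release at hour 3. It runs from hour 3 to 3 + 7 = hour 10.
The lighting rig cannot begin until venue access (finishes hour 10, plus 3-hour gap → hour 13). It runs from hour 13 to 13 + 8 = hour 21.
After the lighting rig (finishes hour 21, plus 2-hour gap → hour 23), catering setup can start at hour 23 and finishes at hour 27.
Stage build cannot begin until venue access (finishes hour 10). It runs from hour 10 to 10 + 8 = hour 18.
Registration desk setup cannot start until stage build (finishes hour 18); venue access (finishes hour 10). The controlling bound is hour 18, so registration desk setup finishes at 18 + 9 = hour 27.
Signage placement needs all of registration desk setup (finishes hour 27, plus 1-hour gap → hour 28); stage build (finishes hour 18). That puts its earliest start at hour 28; it finishes at 28 + 8 = hour 36.
Final walkthrough cannot start until signage placement (finishes hour 36, plus 2-hour gap → hour 38); the lighting rig (finishes hour 21). The controlling bound is hour 38, so final walkthrough finishes at 38 + 8 = hour 46.
Every task is finished by hour 46, which is no later than the deadline of 48, so the schedule is feasible.

Yes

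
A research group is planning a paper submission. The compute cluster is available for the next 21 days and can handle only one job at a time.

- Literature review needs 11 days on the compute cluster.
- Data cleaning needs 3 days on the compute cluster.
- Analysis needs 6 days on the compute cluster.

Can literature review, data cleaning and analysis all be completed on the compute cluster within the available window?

Running back to back, the jobs need 11 + 3 + 6 = 20 days on the compute cluster.
Since 20 ≤ 21, they fit within the window.

Yes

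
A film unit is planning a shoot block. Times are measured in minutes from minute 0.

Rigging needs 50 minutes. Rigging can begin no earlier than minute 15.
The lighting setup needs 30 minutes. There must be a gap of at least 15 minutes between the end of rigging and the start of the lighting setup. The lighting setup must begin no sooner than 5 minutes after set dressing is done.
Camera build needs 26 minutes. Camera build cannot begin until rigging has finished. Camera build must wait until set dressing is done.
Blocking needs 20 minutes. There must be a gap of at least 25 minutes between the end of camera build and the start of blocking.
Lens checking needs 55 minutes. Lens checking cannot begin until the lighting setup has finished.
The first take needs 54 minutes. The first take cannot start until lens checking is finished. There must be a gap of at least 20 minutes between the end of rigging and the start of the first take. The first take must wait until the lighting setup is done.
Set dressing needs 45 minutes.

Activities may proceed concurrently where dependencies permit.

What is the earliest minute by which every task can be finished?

219

Set dressing can start immediately at minute 0; it finishes at minute 45.
Rigging cannot begin until its own release at minute 15. It runs from minute 15 to 15 + 50 = minute 65.
Camera build cannot start until rigging (finishes minute 65); set dressing (finishes minute 45). The controlling bound is minute 65, so camera build finishes at 65 + 26 = minute 91.
Blocking cannot begin until camera build (finishes minute 91, plus 25-minute gap → minute 116). It runs from minute 116 to 116 + 20 = minute 136.
The lighting setup needs all of rigging (finishes minute 65, plus 15-minute gap → minute 80); set dressing (finishes minute 45, plus 5-minute gap → minute 50). That puts its earliest start at minute 80; it finishes at 80 + 30 = minute 110.
Lens checking cannot begin until the lighting setup (finishes minute 110). It runs from minute 110 to 110 + 55 = minute 165.
The first take needs all of lens checking (finishes minute 165); rigging (finishes minute 65, plus 20-minute gap → minute 85); the lighting setup (finishes minute 110). That puts its earliest start at minute 165; it finishes at 165 + 54 = minute 219.
All tasks are finished once the last one completes. Finish times: Rigging at 65, Set dressing at 45, The lighting setup at 110, Camera build at 91, Lens checking at 165, Blocking at 136, The first take at 219. The latest is minute 219.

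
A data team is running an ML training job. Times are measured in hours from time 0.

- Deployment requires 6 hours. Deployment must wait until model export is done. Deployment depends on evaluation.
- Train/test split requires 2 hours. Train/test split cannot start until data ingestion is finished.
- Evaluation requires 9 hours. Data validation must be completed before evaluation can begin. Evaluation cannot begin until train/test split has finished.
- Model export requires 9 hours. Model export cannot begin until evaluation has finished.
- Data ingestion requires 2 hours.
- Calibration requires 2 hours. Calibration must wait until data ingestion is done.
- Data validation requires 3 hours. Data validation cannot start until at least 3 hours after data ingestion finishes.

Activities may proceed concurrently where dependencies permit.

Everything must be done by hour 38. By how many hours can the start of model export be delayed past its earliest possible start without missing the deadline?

6

Data ingestion has no prerequisites, so it starts at hour 0 and finishes at hour 2.
Train/test split cannot begin until data ingestion (finishes hour 2). It runs from hour 2 to 2 + 2 = hour 4.
After data ingestion (finishes hour 2, plus 3-hour gap → hour 5), data validation can start at hour 5 and finishes at hour 8.
Evaluation cannot start until data validation (finishes hour 8); train/test split (finishes hour 4). The controlling bound is hour 8, so evaluation finishes at 8 + 9 = hour 17.
Model export waits on evaluation (finishes hour 17), so it starts at hour 17 and finishes at 17 + 9 = hour 26.

Working backward from the deadline:
Deployment must finish by hour 38; it takes 6 hours, so it must start by 38 − 6 = hour 32.
Model export has to be done before deployment (must start by hour 32). That means finishing by hour 32, i.e. starting by 32 − 9 = hour 23.
So model export can start as early as hour 17 and as late as hour 23, giving 23 − 17 = 6 hours of slack.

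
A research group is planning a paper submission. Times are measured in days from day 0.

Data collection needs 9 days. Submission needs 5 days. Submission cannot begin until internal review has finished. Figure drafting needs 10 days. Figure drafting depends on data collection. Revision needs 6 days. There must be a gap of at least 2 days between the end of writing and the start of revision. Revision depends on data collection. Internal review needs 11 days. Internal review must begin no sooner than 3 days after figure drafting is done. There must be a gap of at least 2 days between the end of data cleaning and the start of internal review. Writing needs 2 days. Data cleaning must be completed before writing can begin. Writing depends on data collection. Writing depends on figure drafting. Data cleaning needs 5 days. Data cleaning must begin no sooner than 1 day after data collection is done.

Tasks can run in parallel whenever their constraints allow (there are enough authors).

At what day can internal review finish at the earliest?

Data collection has no prerequisites, so it starts at day 0 and finishes at day 9.
Figure drafting cannot begin until data collection (finishes day 9). It runs from day 9 to 9 + 10 = day 19.
Data cleaning waits on data collection (finishes day 9, plus 1-day gap → day 10), so it starts at day 10 and finishes at 10 + 5 = day 15.
For internal review: figure drafting (finishes day 19, plus 3-day gap → day 22); data cleaning (finishes day 15, plus 2-day gap → day 17). Taking the maximum gives a start of day 22, and it finishes at 22 + 11 = day 33.

33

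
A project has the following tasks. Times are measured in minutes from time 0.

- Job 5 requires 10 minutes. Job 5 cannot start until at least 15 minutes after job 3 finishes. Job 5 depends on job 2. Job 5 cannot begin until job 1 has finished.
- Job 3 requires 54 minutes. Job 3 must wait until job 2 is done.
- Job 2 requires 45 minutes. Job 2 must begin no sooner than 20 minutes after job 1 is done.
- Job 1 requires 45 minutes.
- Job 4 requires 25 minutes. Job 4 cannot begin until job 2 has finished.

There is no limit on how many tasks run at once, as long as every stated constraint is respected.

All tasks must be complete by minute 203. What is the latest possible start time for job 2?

To finish by minute 203, job 5 (duration 10) must start no later than minute 193.
Job 3 feeds into job 5 (must start by minute 193, minus 15-minute gap → minute 178); so job 3 must finish by minute 178 and therefore start by minute 124.
Job 4 has no dependents, so it just needs to finish by minute 203. Starting by 203 − 25 = minute 178 achieves that.
For job 2: job 3 (must start by minute 124); job 4 (must start by minute 178); job 5 (must start by minute 193). The most restrictive is minute 124; with a 45-minute duration, job 2 must start by minute 79.

79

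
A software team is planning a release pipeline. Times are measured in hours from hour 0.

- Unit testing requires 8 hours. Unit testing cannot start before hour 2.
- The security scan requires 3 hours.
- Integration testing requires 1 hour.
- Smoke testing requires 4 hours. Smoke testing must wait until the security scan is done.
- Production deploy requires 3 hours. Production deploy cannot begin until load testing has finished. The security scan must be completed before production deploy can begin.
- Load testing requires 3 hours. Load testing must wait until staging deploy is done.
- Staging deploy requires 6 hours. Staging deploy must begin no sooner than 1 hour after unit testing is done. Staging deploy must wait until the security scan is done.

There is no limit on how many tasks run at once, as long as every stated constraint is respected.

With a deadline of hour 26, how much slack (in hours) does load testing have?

3

The security scan has no prerequisites, so it starts at hour 0 and finishes at hour 3.
Unit testing waits on its own release at hour 2, so it starts at hour 2 and finishes at 2 + 8 = hour 10.
Staging deploy needs all of unit testing (finishes hour 10, plus 1-hour gap → hour 11); the security scan (finishes hour 3). That puts its earliest start at hour 11; it finishes at 11 + 6 = hour 17.
Load testing cannot begin until staging deploy (finishes hour 17). It runs from hour 17 to 17 + 3 = hour 20.

Working backward from the deadline:
Production deploy has no dependents, so it just needs to finish by hour 26. Starting by 26 − 3 = hour 23 achieves that.
Load testing must finish before production deploy (must start by hour 23). With a 3-hour duration, load testing must start by 23 − 3 = hour 20.
So load testing can start as early as hour 17 and as late as hour 20, giving 20 − 17 = 3 hours of slack.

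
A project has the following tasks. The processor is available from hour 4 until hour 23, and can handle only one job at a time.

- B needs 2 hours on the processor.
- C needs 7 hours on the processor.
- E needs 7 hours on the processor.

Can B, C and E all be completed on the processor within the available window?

The processor window is 23 − 4 = 19 hours.
Running back to back, the jobs need 2 + 7 + 7 = 16 hours on the processor.
Since 16 ≤ 19, they fit within the window.

Yes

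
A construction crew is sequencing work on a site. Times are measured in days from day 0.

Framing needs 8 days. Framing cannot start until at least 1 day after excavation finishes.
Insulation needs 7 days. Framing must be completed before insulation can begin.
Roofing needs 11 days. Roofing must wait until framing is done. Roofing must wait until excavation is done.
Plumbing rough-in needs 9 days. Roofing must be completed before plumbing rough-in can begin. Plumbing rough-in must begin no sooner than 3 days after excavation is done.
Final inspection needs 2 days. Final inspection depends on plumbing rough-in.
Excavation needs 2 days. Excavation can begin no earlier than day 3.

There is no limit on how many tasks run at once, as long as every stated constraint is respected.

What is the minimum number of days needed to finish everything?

Excavation cannot begin until its own release at day 3. It runs from day 3 to 3 + 2 = day 5.
Framing waits on excavation (finishes day 5, plus 1-day gap → day 6), so it starts at day 6 and finishes at 6 + 8 = day 14.
After framing (finishes day 14), insulation can start at day 14 and finishes at day 21.
Roofing needs all of framing (finishes day 14); excavation (finishes day 5). That puts its earliest start at day 14; it finishes at 14 + 11 = day 25.
For plumbing rough-in: roofing (finishes day 25); excavation (finishes day 5, plus 3-day gap → day 8). Taking the maximum gives a start of day 25, and it finishes at 25 + 9 = day 34.
Final inspection cannot begin until plumbing rough-in (finishes day 34). It runs from day 34 to 34 + 2 = day 36.
All tasks are finished once the last one completes. Finish times: Excavation at 5, Framing at 14, Roofing at 25, Plumbing rough-in at 34, Insulation at 21, Final inspection at 36. The latest is day 36.

36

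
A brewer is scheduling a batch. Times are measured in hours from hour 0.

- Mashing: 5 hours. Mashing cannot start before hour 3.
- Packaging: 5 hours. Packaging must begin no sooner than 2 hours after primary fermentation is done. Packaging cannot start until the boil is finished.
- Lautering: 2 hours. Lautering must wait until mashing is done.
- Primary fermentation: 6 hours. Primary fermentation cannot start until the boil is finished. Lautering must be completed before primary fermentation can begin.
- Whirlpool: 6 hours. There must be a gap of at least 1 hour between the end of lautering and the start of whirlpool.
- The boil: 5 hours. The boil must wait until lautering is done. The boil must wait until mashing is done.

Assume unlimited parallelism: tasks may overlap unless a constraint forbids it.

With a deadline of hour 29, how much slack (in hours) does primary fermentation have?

Mashing cannot begin until its own release at hour 3. It runs from hour 3 to 3 + 5 = hour 8.
Lautering cannot begin until mashing (finishes hour 8). It runs from hour 8 to 8 + 2 = hour 10.
For the boil: lautering (finishes hour 10); mashing (finishes hour 8). Taking the maximum gives a start of hour 10, and it finishes at 10 + 5 = hour 15.
Primary fermentation cannot start until the boil (finishes hour 15); lautering (finishes hour 10). The controlling bound is hour 15, so primary fermentation finishes at 15 + 6 = hour 21.

Working backward from the deadline:
To finish by hour 29, packaging (duration 5) must start no later than hour 24.
Primary fermentation has to be done before packaging (must start by hour 24, minus 2-hour gap → hour 22). That means finishing by hour 22, i.e. starting by 22 − 6 = hour 16.
So primary fermentation can start as early as hour 15 and as late as hour 16, giving 16 − 15 = 1 hour of slack.

1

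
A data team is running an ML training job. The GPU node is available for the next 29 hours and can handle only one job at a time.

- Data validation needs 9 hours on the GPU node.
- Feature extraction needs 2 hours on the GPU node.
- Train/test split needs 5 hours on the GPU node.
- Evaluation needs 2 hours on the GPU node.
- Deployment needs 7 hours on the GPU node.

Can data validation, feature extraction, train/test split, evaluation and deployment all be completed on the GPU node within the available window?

Running back to back, the jobs need 9 + 2 + 5 + 2 + 7 = 25 hours on the GPU node.
Since 25 ≤ 29, they fit within the window.

Yes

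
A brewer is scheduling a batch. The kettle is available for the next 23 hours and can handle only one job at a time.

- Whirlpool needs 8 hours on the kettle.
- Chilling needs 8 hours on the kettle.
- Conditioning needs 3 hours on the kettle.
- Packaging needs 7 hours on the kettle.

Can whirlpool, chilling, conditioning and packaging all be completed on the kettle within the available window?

No

Running back to back, the jobs need 8 + 8 + 3 + 7 = 26 hours on the kettle.
Since 26 > 23, they cannot all fit.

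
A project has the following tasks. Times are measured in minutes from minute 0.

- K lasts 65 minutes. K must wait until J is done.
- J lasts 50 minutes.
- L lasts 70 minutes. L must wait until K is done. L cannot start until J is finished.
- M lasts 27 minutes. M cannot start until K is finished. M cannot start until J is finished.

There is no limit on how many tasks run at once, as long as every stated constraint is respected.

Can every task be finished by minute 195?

Nothing blocks J, so it runs from minute 0 to minute 50.
After J (finishes minute 50), K can start at minute 50 and finishes at minute 115.
For M: K (finishes minute 115); J (finishes minute 50). Taking the maximum gives a start of minute 115, and it finishes at 115 + 27 = minute 142.
L has to wait for K (finishes minute 115); J (finishes minute 50). The latest of these is minute 115, so L runs minute 115 to 115 + 70 = minute 185.
Every task is finished by minute 185, which is no later than the deadline of 195, so the schedule is feasible.

Yes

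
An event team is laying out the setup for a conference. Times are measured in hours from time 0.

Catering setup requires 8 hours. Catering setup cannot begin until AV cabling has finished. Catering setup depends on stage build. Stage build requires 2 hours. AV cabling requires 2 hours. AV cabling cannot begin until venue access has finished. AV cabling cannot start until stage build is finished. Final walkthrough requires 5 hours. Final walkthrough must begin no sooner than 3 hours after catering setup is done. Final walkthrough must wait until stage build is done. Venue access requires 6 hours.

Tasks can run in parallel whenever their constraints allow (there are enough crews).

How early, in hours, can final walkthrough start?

19

Stage build can start immediately at hour 0; it finishes at hour 2.
Venue access has no prerequisites, so it starts at hour 0 and finishes at hour 6.
For AV cabling: venue access (finishes hour 6); stage build (finishes hour 2). Taking the maximum gives a start of hour 6, and it finishes at 6 + 2 = hour 8.
Catering setup cannot start until AV cabling (finishes hour 8); stage build (finishes hour 2). The controlling bound is hour 8, so catering setup finishes at 8 + 8 = hour 16.
Final walkthrough waits on catering setup (finishes hour 16, plus 3-hour gap → hour 19); stage build (finishes hour 2). The latest of these is hour 19, which is the earliest final walkthrough can start.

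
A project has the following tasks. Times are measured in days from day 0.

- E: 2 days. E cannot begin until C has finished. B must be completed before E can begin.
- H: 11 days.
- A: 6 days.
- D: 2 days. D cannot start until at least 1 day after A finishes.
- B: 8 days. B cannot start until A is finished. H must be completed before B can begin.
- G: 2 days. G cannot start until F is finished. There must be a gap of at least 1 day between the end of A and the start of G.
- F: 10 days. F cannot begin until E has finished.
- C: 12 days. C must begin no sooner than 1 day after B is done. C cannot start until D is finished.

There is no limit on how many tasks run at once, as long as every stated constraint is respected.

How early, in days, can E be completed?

34

H has no prerequisites, so it starts at day 0 and finishes at day 11.
Nothing blocks A, so it runs from day 0 to day 6.
After A (finishes day 6, plus 1-day gap → day 7), D can start at day 7 and finishes at day 9.
B needs all of A (finishes day 6); H (finishes day 11). That puts its earliest start at day 11; it finishes at 11 + 8 = day 19.
C has to wait for B (finishes day 19, plus 1-day gap → day 20); D (finishes day 9). The latest of these is day 20, so C runs day 20 to 20 + 12 = day 32.
E needs all of C (finishes day 32); B (finishes day 19). That puts its earliest start at day 32; it finishes at 32 + 2 = day 34.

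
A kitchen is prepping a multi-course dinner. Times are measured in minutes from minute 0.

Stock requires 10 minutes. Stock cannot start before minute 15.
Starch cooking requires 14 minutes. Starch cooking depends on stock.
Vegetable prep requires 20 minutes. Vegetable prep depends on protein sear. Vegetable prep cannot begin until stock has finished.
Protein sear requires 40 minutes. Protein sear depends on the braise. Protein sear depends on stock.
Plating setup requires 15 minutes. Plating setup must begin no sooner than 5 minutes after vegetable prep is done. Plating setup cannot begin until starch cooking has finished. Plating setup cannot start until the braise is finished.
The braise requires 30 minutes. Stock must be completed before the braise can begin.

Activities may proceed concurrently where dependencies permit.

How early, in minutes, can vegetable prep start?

After its own release at minute 15, stock can start at minute 15 and finishes at minute 25.
The braise waits on stock (finishes minute 25), so it starts at minute 25 and finishes at 25 + 30 = minute 55.
For protein sear: the braise (finishes minute 55); stock (finishes minute 25). Taking the maximum gives a start of minute 55, and it finishes at 55 + 40 = minute 95.
Vegetable prep waits on protein sear (finishes minute 95); stock (finishes minute 25). The latest of these is minute 95, which is the earliest vegetable prep can start.

95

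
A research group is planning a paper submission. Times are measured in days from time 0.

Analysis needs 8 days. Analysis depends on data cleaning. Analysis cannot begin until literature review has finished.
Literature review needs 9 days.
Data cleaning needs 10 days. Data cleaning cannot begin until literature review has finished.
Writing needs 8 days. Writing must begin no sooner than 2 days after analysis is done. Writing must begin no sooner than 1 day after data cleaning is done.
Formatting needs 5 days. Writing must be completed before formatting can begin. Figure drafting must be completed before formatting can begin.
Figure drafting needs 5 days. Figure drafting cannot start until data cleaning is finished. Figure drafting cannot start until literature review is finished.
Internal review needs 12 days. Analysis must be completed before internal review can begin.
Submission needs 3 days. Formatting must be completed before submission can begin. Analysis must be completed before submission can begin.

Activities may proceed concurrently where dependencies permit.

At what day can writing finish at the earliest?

Literature review can start immediately at day 0; it finishes at day 9.
Data cleaning waits on literature review (finishes day 9), so it starts at day 9 and finishes at 9 + 10 = day 19.
For analysis: data cleaning (finishes day 19); literature review (finishes day 9). Taking the maximum gives a start of day 19, and it finishes at 19 + 8 = day 27.
Writing needs all of analysis (finishes day 27, plus 2-day gap → day 29); data cleaning (finishes day 19, plus 1-day gap → day 20). That puts its earliest start at day 29; it finishes at 29 + 8 = day 37.

37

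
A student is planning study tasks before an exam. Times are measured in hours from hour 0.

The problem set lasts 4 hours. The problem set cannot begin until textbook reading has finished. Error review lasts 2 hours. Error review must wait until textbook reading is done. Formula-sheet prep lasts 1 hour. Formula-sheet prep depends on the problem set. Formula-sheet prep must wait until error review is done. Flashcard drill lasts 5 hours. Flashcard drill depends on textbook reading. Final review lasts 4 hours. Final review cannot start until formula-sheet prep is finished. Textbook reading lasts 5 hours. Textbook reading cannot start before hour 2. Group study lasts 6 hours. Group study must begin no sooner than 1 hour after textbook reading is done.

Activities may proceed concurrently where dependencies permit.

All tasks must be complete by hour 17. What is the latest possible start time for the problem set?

8

Nothing follows final review; the deadline of hour 17 is its only limit. It must start by 17 − 4 = hour 13.
Formula-sheet prep has to be done before final review (must start by hour 13). That means finishing by hour 13, i.e. starting by 13 − 1 = hour 12.
The problem set must finish before formula-sheet prep (must start by hour 12). With a 4-hour duration, the problem set must start by 12 − 4 = hour 8.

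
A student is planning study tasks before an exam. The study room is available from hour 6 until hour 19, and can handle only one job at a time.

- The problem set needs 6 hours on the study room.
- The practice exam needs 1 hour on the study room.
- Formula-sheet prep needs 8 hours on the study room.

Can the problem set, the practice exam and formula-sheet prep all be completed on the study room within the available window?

No

The study room window is 19 − 6 = 13 hours.
Running back to back, the jobs need 6 + 1 + 8 = 15 hours on the study room.
Since 15 > 13, they cannot all fit.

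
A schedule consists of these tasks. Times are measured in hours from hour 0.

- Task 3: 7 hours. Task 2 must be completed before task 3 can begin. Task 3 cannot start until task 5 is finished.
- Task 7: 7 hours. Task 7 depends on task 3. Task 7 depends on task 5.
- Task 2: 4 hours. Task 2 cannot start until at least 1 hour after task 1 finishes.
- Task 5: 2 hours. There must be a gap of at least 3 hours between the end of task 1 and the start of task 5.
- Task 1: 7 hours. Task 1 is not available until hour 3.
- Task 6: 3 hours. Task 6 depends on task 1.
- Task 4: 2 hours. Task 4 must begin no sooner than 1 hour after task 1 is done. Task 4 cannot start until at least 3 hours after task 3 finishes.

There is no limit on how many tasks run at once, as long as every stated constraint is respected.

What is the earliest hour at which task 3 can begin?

15

After its own release at hour 3, task 1 can start at hour 3 and finishes at hour 10.
Task 5 cannot begin until task 1 (finishes hour 10, plus 3-hour gap → hour 13). It runs from hour 13 to 13 + 2 = hour 15.
After task 1 (finishes hour 10, plus 1-hour gap → hour 11), task 2 can start at hour 11 and finishes at hour 15.
Task 3 waits on task 2 (finishes hour 15); task 5 (finishes hour 15). The latest of these is hour 15, which is the earliest task 3 can start.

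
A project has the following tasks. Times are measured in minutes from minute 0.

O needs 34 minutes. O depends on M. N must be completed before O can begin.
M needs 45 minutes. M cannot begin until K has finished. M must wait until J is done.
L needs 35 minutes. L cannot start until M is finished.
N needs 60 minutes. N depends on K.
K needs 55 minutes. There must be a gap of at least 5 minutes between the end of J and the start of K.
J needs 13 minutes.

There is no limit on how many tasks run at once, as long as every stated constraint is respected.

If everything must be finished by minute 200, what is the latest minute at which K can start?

L must finish by minute 200; it takes 35 minutes, so it must start by 200 − 35 = minute 165.
To finish by minute 200, O (duration 34) must start no later than minute 166.
M feeds L (must start by minute 165); O (must start by minute 166). Taking the minimum, M must finish by minute 165 and start by 165 − 45 = minute 120.
Since O (must start by minute 166) depends on it, N must finish by minute 166. Backing off its 60-minute duration gives a latest start of minute 106.
K feeds M (must start by minute 120); N (must start by minute 106). Taking the minimum, K must finish by minute 106 and start by 106 − 55 = minute 51.

51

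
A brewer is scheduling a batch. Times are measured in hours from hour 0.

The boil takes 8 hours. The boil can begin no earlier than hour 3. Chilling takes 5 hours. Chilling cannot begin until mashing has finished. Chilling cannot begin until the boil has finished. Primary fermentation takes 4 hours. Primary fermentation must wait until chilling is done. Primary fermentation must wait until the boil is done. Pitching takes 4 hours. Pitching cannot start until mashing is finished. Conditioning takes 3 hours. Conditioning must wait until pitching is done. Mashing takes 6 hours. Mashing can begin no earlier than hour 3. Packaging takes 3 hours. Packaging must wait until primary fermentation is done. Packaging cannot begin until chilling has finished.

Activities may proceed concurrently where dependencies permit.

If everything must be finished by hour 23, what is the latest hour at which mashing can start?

5

To finish by hour 23, packaging (duration 3) must start no later than hour 20.
Primary fermentation has to be done before packaging (must start by hour 20). That means finishing by hour 20, i.e. starting by 20 − 4 = hour 16.
Chilling has several dependents: primary fermentation (must start by hour 16); packaging (must start by hour 20). The earliest of those limits is hour 16, so chilling must start by 16 − 5 = hour 11.
Nothing follows conditioning; the deadline of hour 23 is its only limit. It must start by 23 − 3 = hour 20.
Pitching has to be done before conditioning (must start by hour 20). That means finishing by hour 20, i.e. starting by 20 − 4 = hour 16.
For mashing: chilling (must start by hour 11); pitching (must start by hour 16). The most restrictive is hour 11; with a 6-hour duration, mashing must start by hour 5.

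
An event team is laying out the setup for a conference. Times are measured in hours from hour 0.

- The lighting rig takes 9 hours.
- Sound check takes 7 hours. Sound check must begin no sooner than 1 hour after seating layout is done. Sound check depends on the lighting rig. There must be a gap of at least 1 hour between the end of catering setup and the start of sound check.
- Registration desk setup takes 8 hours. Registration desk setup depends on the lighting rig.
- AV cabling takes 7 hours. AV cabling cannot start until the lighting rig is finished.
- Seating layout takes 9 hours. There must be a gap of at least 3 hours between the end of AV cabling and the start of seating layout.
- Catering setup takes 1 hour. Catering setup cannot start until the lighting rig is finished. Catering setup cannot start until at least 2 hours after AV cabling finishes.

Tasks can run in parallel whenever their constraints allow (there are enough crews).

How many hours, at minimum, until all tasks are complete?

36

Nothing blocks the lighting rig, so it runs from hour 0 to hour 9.
Registration desk setup cannot begin until the lighting rig (finishes hour 9). It runs from hour 9 to 9 + 8 = hour 17.
AV cabling waits on the lighting rig (finishes hour 9), so it starts at hour 9 and finishes at 9 + 7 = hour 16.
Catering setup has to wait for the lighting rig (finishes hour 9); AV cabling (finishes hour 16, plus 2-hour gap → hour 18). The latest of these is hour 18, so catering setup runs hour 18 to 18 + 1 = hour 19.
After AV cabling (finishes hour 16, plus 3-hour gap → hour 19), seating layout can start at hour 19 and finishes at hour 28.
Sound check needs all of seating layout (finishes hour 28, plus 1-hour gap → hour 29); the lighting rig (finishes hour 9); catering setup (finishes hour 19, plus 1-hour gap → hour 20). That puts its earliest start at hour 29; it finishes at 29 + 7 = hour 36.
All tasks are finished once the last one completes. Finish times: The lighting rig at 9, AV cabling at 16, Seating layout at 28, Registration desk setup at 17, Catering setup at 19, Sound check at 36. The latest is hour 36.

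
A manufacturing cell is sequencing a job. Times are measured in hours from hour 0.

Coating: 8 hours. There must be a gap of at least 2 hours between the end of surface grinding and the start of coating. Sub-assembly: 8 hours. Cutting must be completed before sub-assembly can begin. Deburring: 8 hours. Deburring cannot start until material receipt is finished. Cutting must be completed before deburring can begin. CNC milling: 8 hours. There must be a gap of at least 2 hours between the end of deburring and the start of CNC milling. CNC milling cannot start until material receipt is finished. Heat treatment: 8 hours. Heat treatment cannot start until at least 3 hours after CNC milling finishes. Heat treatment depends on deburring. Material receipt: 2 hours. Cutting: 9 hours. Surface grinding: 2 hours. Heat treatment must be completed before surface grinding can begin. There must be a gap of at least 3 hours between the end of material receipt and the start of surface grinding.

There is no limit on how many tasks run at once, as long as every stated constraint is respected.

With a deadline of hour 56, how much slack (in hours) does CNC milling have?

Cutting can start immediately at hour 0; it finishes at hour 9.
Material receipt has no prerequisites, so it starts at hour 0 and finishes at hour 2.
For deburring: material receipt (finishes hour 2); cutting (finishes hour 9). Taking the maximum gives a start of hour 9, and it finishes at 9 + 8 = hour 17.
For CNC milling: deburring (finishes hour 17, plus 2-hour gap → hour 19); material receipt (finishes hour 2). Taking the maximum gives a start of hour 19, and it finishes at 19 + 8 = hour 27.

Working backward from the deadline:
To finish by hour 56, coating (duration 8) must start no later than hour 48.
Since coating (must start by hour 48, minus 2-hour gap → hour 46) depends on it, surface grinding must finish by hour 46. Backing off its 2-hour duration gives a latest start of hour 44.
Since surface grinding (must start by hour 44) depends on it, heat treatment must finish by hour 44. Backing off its 8-hour duration gives a latest start of hour 36.
CNC milling feeds into heat treatment (must start by hour 36, minus 3-hour gap → hour 33); so CNC milling must finish by hour 33 and therefore start by hour 25.
So CNC milling can start as early as hour 19 and as late as hour 25, giving 25 − 19 = 6 hours of slack.

6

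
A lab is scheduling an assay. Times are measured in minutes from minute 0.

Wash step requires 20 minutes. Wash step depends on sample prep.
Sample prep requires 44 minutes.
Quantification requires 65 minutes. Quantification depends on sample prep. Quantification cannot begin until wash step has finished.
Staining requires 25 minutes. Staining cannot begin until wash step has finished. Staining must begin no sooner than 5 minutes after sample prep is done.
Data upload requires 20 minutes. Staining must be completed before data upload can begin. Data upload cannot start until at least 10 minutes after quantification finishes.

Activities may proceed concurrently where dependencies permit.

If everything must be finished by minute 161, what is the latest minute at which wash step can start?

46

Data upload must finish by minute 161; it takes 20 minutes, so it must start by 161 − 20 = minute 141.
Staining feeds into data upload (must start by minute 141); so staining must finish by minute 141 and therefore start by minute 116.
Since data upload (must start by minute 141, minus 10-minute gap → minute 131) depends on it, quantification must finish by minute 131. Backing off its 65-minute duration gives a latest start of minute 66.
Wash step must finish in time for staining (must start by minute 116); quantification (must start by minute 66). The tightest is minute 66, so wash step must start by 66 − 20 = minute 46.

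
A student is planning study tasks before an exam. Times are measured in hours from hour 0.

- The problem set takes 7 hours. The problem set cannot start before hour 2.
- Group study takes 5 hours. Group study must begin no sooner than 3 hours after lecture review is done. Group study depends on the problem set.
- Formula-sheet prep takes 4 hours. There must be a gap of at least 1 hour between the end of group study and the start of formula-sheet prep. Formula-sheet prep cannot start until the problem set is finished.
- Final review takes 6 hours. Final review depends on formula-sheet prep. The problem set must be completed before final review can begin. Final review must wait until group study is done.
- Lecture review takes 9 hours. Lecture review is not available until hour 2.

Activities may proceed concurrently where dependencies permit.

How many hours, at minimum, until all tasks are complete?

30

The problem set waits on its own release at hour 2, so it starts at hour 2 and finishes at 2 + 7 = hour 9.
Lecture review waits on its own release at hour 2, so it starts at hour 2 and finishes at 2 + 9 = hour 11.
For group study: lecture review (finishes hour 11, plus 3-hour gap → hour 14); the problem set (finishes hour 9). Taking the maximum gives a start of hour 14, and it finishes at 14 + 5 = hour 19.
Formula-sheet prep cannot start until group study (finishes hour 19, plus 1-hour gap → hour 20); the problem set (finishes hour 9). The controlling bound is hour 20, so formula-sheet prep finishes at 20 + 4 = hour 24.
Final review has to wait for formula-sheet prep (finishes hour 24); the problem set (finishes hour 9); group study (finishes hour 19). The latest of these is hour 24, so final review runs hour 24 to 24 + 6 = hour 30.
All tasks are finished once the last one completes. Finish times: Lecture review at 11, The problem set at 9, Group study at 19, Formula-sheet prep at 24, Final review at 30. The latest is hour 30.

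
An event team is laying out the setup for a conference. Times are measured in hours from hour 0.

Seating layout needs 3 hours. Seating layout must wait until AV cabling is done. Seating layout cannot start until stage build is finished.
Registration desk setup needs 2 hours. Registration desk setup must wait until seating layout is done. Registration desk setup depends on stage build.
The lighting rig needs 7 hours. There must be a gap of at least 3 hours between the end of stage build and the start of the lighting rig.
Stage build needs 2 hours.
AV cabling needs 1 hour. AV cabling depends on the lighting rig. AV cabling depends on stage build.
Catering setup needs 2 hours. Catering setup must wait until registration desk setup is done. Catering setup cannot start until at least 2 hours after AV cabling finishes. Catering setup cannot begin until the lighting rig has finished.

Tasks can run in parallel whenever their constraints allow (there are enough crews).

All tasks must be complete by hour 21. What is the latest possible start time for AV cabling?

Nothing follows catering setup; the deadline of hour 21 is its only limit. It must start by 21 − 2 = hour 19.
Registration desk setup feeds into catering setup (must start by hour 19); so registration desk setup must finish by hour 19 and therefore start by hour 17.
Since registration desk setup (must start by hour 17) depends on it, seating layout must finish by hour 17. Backing off its 3-hour duration gives a latest start of hour 14.
For AV cabling: seating layout (must start by hour 14); catering setup (must start by hour 19, minus 2-hour gap → hour 17). The most restrictive is hour 14; with a 1-hour duration, AV cabling must start by hour 13.

13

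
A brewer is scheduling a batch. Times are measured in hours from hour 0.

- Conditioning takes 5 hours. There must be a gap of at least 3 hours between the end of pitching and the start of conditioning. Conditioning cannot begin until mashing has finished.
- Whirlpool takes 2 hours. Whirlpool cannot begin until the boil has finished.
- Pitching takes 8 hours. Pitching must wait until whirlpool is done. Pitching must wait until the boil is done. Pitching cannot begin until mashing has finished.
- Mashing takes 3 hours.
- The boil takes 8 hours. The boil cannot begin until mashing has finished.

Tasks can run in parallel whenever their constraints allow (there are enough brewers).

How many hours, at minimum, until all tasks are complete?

29

Mashing can start immediately at hour 0; it finishes at hour 3.
After mashing (finishes hour 3), the boil can start at hour 3 and finishes at hour 11.
Whirlpool waits on the boil (finishes hour 11), so it starts at hour 11 and finishes at 11 + 2 = hour 13.
For pitching: whirlpool (finishes hour 13); the boil (finishes hour 11); mashing (finishes hour 3). Taking the maximum gives a start of hour 13, and it finishes at 13 + 8 = hour 21.
For conditioning: pitching (finishes hour 21, plus 3-hour gap → hour 24); mashing (finishes hour 3). Taking the maximum gives a start of hour 24, and it finishes at 24 + 5 = hour 29.
All tasks are finished once the last one completes. Finish times: Mashing at 3, The boil at 11, Whirlpool at 13, Pitching at 21, Conditioning at 29. The latest is hour 29.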